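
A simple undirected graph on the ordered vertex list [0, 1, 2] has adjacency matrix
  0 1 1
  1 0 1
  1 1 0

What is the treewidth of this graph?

A width-2 tree decomposition is:
Bags: B1 = {0, 1, 2}
Tree: (single bag)
With just one bag of size 3, the width is 3 − 1 = 2, so tw(G) ≤ 2. For the lower bound, the 3 vertices {0, 1, 2} are pairwise adjacent, and any tree decomposition puts a clique entirely inside one bag — forcing width ≥ 2. The upper and lower bounds meet at 2, so that is the treewidth.

2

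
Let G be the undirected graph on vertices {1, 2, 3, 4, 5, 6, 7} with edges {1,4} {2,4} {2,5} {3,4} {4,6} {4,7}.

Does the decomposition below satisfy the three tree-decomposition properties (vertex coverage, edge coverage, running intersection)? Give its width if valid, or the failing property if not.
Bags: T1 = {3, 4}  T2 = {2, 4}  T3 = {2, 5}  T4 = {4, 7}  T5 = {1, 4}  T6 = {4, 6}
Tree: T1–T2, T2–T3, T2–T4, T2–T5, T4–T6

Yes; width 1.

Every vertex of G appears in some bag (union = {1, 2, 3, 4, 5, 6, 7}); every edge is covered by a bag; and for each vertex v the set of bags containing v is connected in the bag tree. The decomposition is therefore valid. The largest bag has 2 vertices, so the width is 1.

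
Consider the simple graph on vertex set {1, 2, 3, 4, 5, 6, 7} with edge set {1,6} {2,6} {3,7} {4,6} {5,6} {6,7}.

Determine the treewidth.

A width-1 tree decomposition is:
Bags: B1 = {4, 6}  B2 = {5, 6}  B3 = {1, 6}  B4 = {6, 7}  B5 = {2, 6}  B6 = {3, 7}
Tree: B1–B2, B1–B3, B2–B4, B3–B5, B4–B6
The largest bag has 2 vertices, giving width 1; this decomposition certifies tw(G) ≤ 1. Any graph with an edge has treewidth ≥ 1, and G has the edge 6–4. Combining the bounds, tw(G) = 1.

1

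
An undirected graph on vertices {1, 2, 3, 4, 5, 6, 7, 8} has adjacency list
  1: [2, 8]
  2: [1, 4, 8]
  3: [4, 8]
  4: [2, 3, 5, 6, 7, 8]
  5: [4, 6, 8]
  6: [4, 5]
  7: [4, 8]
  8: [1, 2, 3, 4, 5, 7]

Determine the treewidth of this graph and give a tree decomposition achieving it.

Treewidth 2.
One optimal decomposition is:
Bags: B1 = {4, 5, 8}  B2 = {4, 5, 6}  B3 = {2, 4, 8}  B4 = {4, 7, 8}  B5 = {3, 4, 8}  B6 = {1, 2, 8}
Tree: B1–B2, B1–B3, B1–B4, B3–B5, B3–B6

The largest bag has 3 vertices, giving width 2; this decomposition certifies tw(G) ≤ 2. For the lower bound, the 3 vertices {1, 2, 8} are pairwise adjacent, and any tree decomposition puts a clique entirely inside one bag — forcing width ≥ 2. Therefore the treewidth is 2.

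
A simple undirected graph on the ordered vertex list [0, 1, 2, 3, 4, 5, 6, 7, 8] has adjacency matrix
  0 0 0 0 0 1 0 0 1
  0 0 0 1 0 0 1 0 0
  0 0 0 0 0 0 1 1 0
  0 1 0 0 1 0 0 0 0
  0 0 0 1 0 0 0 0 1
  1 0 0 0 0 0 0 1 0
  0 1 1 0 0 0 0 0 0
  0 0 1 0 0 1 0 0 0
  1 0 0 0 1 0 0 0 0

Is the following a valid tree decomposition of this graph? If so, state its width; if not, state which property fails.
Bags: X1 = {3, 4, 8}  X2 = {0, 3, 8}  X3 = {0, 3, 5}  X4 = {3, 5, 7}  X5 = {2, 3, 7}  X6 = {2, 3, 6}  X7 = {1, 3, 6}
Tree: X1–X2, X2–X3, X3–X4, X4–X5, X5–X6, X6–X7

Every vertex of G appears in some bag (union = {0, 1, 2, 3, 4, 5, 6, 7, 8}); every edge is covered by a bag; and for each vertex v the set of bags containing v is connected in the bag tree. The decomposition is therefore valid. The largest bag has 3 vertices, so the width is 2.

Yes; width 2.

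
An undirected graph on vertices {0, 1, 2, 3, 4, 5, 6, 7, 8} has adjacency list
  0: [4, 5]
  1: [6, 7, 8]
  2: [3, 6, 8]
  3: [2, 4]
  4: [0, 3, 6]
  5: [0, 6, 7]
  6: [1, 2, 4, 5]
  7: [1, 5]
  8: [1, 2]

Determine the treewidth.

3

A width-3 tree decomposition is:
Bags: B1 = {1, 5, 7, 8}  B2 = {1, 5, 6, 8}  B3 = {2, 5, 6, 8}  B4 = {0, 2, 5, 6}  B5 = {0, 2, 4, 6}  B6 = {0, 2, 3, 4}
Tree: B1–B2, B2–B3, B3–B4, B4–B5, B5–B6
Each bag holds 4 vertices, so the decomposition has width 3, which upper-bounds the treewidth. For the lower bound: the 4 vertex sets {1,7,8}, {5}, {6}, {0,2,3,4} are disjoint, each induces a connected subgraph, and every pair is joined by at least one edge of G. Contracting each set to a single vertex therefore yields K_{4} as a minor, and since treewidth is minor-monotone, tw(G) ≥ tw(K_{4}) = 3. Combining the bounds, tw(G) = 3.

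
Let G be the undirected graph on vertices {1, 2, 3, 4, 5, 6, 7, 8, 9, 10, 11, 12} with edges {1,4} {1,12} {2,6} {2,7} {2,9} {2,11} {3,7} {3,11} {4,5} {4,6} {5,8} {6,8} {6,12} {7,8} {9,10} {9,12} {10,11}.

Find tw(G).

A width-3 tree decomposition is:
Bags: B1 = {1, 4, 5, 8}  B2 = {1, 4, 6, 8}  B3 = {1, 6, 8, 12}  B4 = {6, 7, 8, 12}  B5 = {2, 6, 7, 12}  B6 = {2, 7, 9, 12}  B7 = {2, 3, 7, 9}  B8 = {2, 3, 9, 11}  B9 = {3, 9, 10, 11}
Tree: B1–B2, B2–B3, B3–B4, B4–B5, B5–B6, B6–B7, B7–B8, B8–B9
The largest bag has 4 vertices, giving width 3; this decomposition certifies tw(G) ≤ 3. For the lower bound: the 4 vertex sets {1,4,5}, {8}, {6}, {2,7,9,12} are disjoint, each induces a connected subgraph, and every pair is joined by at least one edge of G. Contracting each set to a single vertex therefore yields K_{4} as a minor, and since treewidth is minor-monotone, tw(G) ≥ tw(K_{4}) = 3. Therefore the treewidth is 3.

3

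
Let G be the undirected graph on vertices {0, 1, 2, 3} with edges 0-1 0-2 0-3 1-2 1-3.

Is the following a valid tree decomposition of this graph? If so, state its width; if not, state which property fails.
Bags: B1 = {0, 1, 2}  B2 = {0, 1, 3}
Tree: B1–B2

Every vertex of G appears in some bag (union = {0, 1, 2, 3}); every edge is covered by a bag; and for each vertex v the set of bags containing v is connected in the bag tree. The decomposition is therefore valid. The largest bag has 3 vertices, so the width is 2.

Yes; width 2.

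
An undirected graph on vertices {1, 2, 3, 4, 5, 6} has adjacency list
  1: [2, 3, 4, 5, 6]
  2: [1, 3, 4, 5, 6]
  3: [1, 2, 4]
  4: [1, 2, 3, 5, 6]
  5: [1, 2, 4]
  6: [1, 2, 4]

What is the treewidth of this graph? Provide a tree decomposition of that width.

Treewidth 3.
One such decomposition:
Bags: B1 = {1, 2, 4, 5}  B2 = {1, 2, 4, 6}  B3 = {1, 2, 3, 4}
Tree: B1–B2, B2–B3

Each bag holds 4 vertices, so the decomposition has width 3, which upper-bounds the treewidth. Conversely, {1, 2, 3, 4} is a clique of size 4, and the vertices of any clique must share a bag in every tree decomposition; so some bag has ≥ 4 vertices and tw(G) ≥ 3. Therefore the treewidth is 3.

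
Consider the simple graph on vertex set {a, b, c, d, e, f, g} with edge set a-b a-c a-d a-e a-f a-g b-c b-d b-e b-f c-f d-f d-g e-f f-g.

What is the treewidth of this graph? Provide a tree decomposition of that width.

Treewidth 3.
One such decomposition:
Bags: B1 = {a, b, d, f}  B2 = {a, d, f, g}  B3 = {a, b, e, f}  B4 = {a, b, c, f}
Tree: B1–B2, B1–B3, B3–B4

Each bag holds 4 vertices, so the decomposition has width 3, which upper-bounds the treewidth. For the lower bound, the 4 vertices {a, d, f, g} are pairwise adjacent, and any tree decomposition puts a clique entirely inside one bag — forcing width ≥ 3. Hence tw(G) = 3 exactly.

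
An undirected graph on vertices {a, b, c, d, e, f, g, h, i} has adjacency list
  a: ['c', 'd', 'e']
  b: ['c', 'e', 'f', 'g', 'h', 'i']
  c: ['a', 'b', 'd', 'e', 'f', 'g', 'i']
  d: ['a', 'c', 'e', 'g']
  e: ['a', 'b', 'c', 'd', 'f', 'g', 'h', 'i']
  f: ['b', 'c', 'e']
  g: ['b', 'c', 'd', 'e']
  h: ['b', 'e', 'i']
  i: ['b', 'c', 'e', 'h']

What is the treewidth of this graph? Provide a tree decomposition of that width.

Treewidth 3.
One optimal decomposition is:
Bags: B1 = {b, c, e, i}  B2 = {b, c, e, g}  B3 = {c, d, e, g}  B4 = {b, c, e, f}  B5 = {a, c, d, e}  B6 = {b, e, h, i}
Tree: B1–B2, B2–B3, B2–B4, B3–B5, B1–B6

The largest bag has 4 vertices, giving width 3; this decomposition certifies tw(G) ≤ 3. For the lower bound, the 4 vertices {b, e, h, i} are pairwise adjacent, and any tree decomposition puts a clique entirely inside one bag — forcing width ≥ 3. Hence tw(G) = 3 exactly.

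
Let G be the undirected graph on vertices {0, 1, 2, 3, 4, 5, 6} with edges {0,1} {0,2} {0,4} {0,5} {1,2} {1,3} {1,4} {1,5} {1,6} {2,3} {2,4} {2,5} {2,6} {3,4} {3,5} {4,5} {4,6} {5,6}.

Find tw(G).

A width-4 tree decomposition is:
Bags: B1 = {0, 1, 2, 4, 5}  B2 = {1, 2, 4, 5, 6}  B3 = {1, 2, 3, 4, 5}
Tree: B1–B2, B1–B3
Each bag holds 5 vertices, so the decomposition has width 4, which upper-bounds the treewidth. On the other hand G contains the 5-clique {0, 1, 2, 4, 5}. A clique must lie in a single bag of any decomposition, so no decomposition can have width below 4. The upper and lower bounds meet at 4, so that is the treewidth.

4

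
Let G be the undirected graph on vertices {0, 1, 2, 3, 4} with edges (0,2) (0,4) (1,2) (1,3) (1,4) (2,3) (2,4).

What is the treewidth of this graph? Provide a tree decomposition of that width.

Every bag has size at most 3, so the width is 3 − 1 = 2 and tw(G) ≤ 2. For the lower bound, the 3 vertices {0, 2, 4} are pairwise adjacent, and any tree decomposition puts a clique entirely inside one bag — forcing width ≥ 2. The upper and lower bounds meet at 2, so that is the treewidth.

Treewidth 2.
One optimal decomposition is:
Bags: B1 = {0, 2, 4}  B2 = {1, 2, 4}  B3 = {1, 2, 3}
Tree: B1–B2, B2–B3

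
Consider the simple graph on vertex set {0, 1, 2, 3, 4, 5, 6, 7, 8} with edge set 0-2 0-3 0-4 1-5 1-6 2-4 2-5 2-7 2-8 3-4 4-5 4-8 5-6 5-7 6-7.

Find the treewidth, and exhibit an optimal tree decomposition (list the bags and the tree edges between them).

Every bag has size at most 3, so the width is 3 − 1 = 2 and tw(G) ≤ 2. On the other hand G contains the 3-clique {1, 5, 6}. A clique must lie in a single bag of any decomposition, so no decomposition can have width below 2. Therefore the treewidth is 2.

Treewidth 2.
Bags: B1 = {0, 2, 4}  B2 = {0, 3, 4}  B3 = {2, 4, 5}  B4 = {2, 5, 7}  B5 = {2, 4, 8}  B6 = {5, 6, 7}  B7 = {1, 5, 6}
Tree: B1–B2, B1–B3, B3–B4, B1–B5, B4–B6, B6–B7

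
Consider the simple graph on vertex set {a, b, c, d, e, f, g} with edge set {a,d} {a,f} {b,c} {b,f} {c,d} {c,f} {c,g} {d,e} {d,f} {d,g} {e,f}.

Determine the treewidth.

A width-2 tree decomposition is:
Bags: B1 = {b, c, f}  B2 = {c, d, f}  B3 = {a, d, f}  B4 = {d, e, f}  B5 = {c, d, g}
Tree: B1–B2, B2–B3, B2–B4, B2–B5
Each bag holds 3 vertices, so the decomposition has width 2, which upper-bounds the treewidth. For the lower bound, the 3 vertices {c, d, g} are pairwise adjacent, and any tree decomposition puts a clique entirely inside one bag — forcing width ≥ 2. Combining the bounds, tw(G) = 2.

2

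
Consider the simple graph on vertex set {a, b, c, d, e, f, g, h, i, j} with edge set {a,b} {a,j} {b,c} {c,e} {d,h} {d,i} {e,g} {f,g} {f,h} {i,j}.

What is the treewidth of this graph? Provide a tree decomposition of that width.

Treewidth 2.
Bags: B1 = {a, i, j}  B2 = {a, d, i}  B3 = {a, d, h}  B4 = {a, f, h}  B5 = {a, f, g}  B6 = {a, e, g}  B7 = {a, c, e}  B8 = {a, b, c}
Tree: B1–B2, B2–B3, B3–B4, B4–B5, B5–B6, B6–B7, B7–B8

Every bag has size at most 3, so the width is 3 − 1 = 2 and tw(G) ≤ 2. For the lower bound, G contains the cycle a–j–i–d–h–f–g–e–c–b–a, so G is not a forest; only forests have treewidth ≤ 1, hence tw(G) ≥ 2. Combining the bounds, tw(G) = 2.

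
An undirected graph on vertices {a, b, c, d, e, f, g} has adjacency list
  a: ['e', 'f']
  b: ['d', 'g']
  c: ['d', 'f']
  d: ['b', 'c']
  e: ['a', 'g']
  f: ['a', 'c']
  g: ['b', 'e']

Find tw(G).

2

A width-2 tree decomposition is:
Bags: B1 = {a, e, g}  B2 = {a, b, g}  B3 = {a, b, d}  B4 = {a, c, d}  B5 = {a, c, f}
Tree: B1–B2, B2–B3, B3–B4, B4–B5
Every bag has size at most 3, so the width is 3 − 1 = 2 and tw(G) ≤ 2. The edges a–e–g–b–d–c–f–a form a cycle, so G is not a tree and its treewidth is at least 2. Hence tw(G) = 2 exactly.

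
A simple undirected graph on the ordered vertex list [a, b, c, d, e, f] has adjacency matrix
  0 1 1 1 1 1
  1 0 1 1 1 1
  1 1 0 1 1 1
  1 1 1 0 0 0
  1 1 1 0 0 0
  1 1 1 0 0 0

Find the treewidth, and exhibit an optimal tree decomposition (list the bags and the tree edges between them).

Every bag has size at most 4, so the width is 4 − 1 = 3 and tw(G) ≤ 3. Conversely, {a, b, c, d} is a clique of size 4, and the vertices of any clique must share a bag in every tree decomposition; so some bag has ≥ 4 vertices and tw(G) ≥ 3. Therefore the treewidth is 3.

Treewidth 3.
One optimal decomposition is:
Bags: B1 = {a, b, c, e}  B2 = {a, b, c, f}  B3 = {a, b, c, d}
Tree: B1–B2, B2–B3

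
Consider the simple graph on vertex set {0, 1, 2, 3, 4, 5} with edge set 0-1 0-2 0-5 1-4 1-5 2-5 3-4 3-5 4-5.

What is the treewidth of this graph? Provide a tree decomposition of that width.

Treewidth 2.
One such decomposition:
Bags: B1 = {1, 4, 5}  B2 = {0, 1, 5}  B3 = {3, 4, 5}  B4 = {0, 2, 5}
Tree: B1–B2, B1–B3, B2–B4

Each bag holds 3 vertices, so the decomposition has width 2, which upper-bounds the treewidth. On the other hand G contains the 3-clique {0, 1, 5}. A clique must lie in a single bag of any decomposition, so no decomposition can have width below 2. Therefore the treewidth is 2.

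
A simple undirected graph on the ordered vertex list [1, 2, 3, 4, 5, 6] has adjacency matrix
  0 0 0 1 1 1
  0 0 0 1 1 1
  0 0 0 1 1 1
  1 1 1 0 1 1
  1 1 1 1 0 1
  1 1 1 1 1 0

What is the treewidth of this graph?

3

A width-3 tree decomposition is:
Bags: B1 = {2, 4, 5, 6}  B2 = {1, 4, 5, 6}  B3 = {3, 4, 5, 6}
Tree: B1–B2, B1–B3
Every bag has size at most 4, so the width is 4 − 1 = 3 and tw(G) ≤ 3. For the lower bound, the 4 vertices {1, 4, 5, 6} are pairwise adjacent, and any tree decomposition puts a clique entirely inside one bag — forcing width ≥ 3. Combining the bounds, tw(G) = 3.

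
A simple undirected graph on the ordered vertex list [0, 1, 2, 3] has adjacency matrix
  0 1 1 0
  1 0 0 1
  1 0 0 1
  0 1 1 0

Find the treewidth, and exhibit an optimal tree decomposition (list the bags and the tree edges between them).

Every bag has size at most 3, so the width is 3 − 1 = 2 and tw(G) ≤ 2. For the lower bound, G contains the cycle 2–3–1–0–2, so G is not a forest; only forests have treewidth ≤ 1, hence tw(G) ≥ 2. Hence tw(G) = 2 exactly.

Treewidth 2.
One such decomposition:
Bags: B1 = {1, 2, 3}  B2 = {0, 1, 2}
Tree: B1–B2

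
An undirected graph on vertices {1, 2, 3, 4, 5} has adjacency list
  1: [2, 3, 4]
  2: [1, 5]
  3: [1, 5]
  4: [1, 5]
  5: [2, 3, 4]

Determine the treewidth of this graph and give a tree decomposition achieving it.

Treewidth 2.
One such decomposition:
Bags: B1 = {1, 2, 5}  B2 = {1, 4, 5}  B3 = {1, 3, 5}
Tree: B1–B2, B2–B3

Every bag has size at most 3, so the width is 3 − 1 = 2 and tw(G) ≤ 2. For the lower bound, G contains the cycle 2–5–4–1–2, so G is not a forest; only forests have treewidth ≤ 1, hence tw(G) ≥ 2. Therefore the treewidth is 2.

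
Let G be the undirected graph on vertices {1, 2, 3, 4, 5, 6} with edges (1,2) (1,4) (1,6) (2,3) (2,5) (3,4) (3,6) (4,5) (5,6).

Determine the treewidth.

3

A width-3 tree decomposition is:
Bags: B1 = {1, 3, 4, 5}  B2 = {1, 3, 5, 6}  B3 = {1, 2, 3, 5}
Tree: B1–B2, B2–B3
Every bag has size at most 4, so the width is 4 − 1 = 3 and tw(G) ≤ 3. For the lower bound: the 4 vertex sets {1,4}, {3,6}, {5}, {2} are disjoint, each induces a connected subgraph, and every pair is joined by at least one edge of G. Contracting each set to a single vertex therefore yields K_{4} as a minor, and since treewidth is minor-monotone, tw(G) ≥ tw(K_{4}) = 3. Therefore the treewidth is 3.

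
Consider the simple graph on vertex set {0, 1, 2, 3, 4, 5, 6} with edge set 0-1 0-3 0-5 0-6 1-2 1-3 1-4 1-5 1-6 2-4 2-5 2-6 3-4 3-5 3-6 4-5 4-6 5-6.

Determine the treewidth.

A width-4 tree decomposition is:
Bags: B1 = {1, 3, 4, 5, 6}  B2 = {0, 1, 3, 5, 6}  B3 = {1, 2, 4, 5, 6}
Tree: B1–B2, B1–B3
Each bag holds 5 vertices, so the decomposition has width 4, which upper-bounds the treewidth. Conversely, {1, 2, 4, 5, 6} is a clique of size 5, and the vertices of any clique must share a bag in every tree decomposition; so some bag has ≥ 5 vertices and tw(G) ≥ 4. Hence tw(G) = 4 exactly.

4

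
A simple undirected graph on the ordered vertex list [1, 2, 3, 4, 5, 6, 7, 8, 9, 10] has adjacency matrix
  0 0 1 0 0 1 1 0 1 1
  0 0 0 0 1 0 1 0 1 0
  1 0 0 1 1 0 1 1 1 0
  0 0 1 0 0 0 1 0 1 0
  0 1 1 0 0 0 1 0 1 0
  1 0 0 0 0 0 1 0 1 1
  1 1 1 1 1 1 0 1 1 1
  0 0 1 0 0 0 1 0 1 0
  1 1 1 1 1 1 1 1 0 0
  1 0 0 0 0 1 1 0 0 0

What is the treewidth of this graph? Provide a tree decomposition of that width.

The largest bag has 4 vertices, giving width 3; this decomposition certifies tw(G) ≤ 3. On the other hand G contains the 4-clique {2, 5, 7, 9}. A clique must lie in a single bag of any decomposition, so no decomposition can have width below 3. Therefore the treewidth is 3.

Treewidth 3.
One such decomposition:
Bags: B1 = {3, 4, 7, 9}  B2 = {1, 3, 7, 9}  B3 = {1, 6, 7, 9}  B4 = {3, 5, 7, 9}  B5 = {1, 6, 7, 10}  B6 = {2, 5, 7, 9}  B7 = {3, 7, 8, 9}
Tree: B1–B2, B2–B3, B1–B4, B3–B5, B4–B6, B1–B7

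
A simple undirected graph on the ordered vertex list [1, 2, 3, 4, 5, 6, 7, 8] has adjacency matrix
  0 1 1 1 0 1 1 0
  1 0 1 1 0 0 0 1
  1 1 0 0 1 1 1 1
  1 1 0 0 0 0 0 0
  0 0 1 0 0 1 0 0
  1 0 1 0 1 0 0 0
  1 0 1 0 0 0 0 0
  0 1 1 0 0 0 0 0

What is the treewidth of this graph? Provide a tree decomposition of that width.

Every bag has size at most 3, so the width is 3 − 1 = 2 and tw(G) ≤ 2. On the other hand G contains the 3-clique {2, 3, 8}. A clique must lie in a single bag of any decomposition, so no decomposition can have width below 2. Therefore the treewidth is 2.

Treewidth 2.
One such decomposition:
Bags: B1 = {1, 2, 3}  B2 = {2, 3, 8}  B3 = {1, 2, 4}  B4 = {1, 3, 7}  B5 = {1, 3, 6}  B6 = {3, 5, 6}
Tree: B1–B2, B1–B3, B1–B4, B1–B5, B5–B6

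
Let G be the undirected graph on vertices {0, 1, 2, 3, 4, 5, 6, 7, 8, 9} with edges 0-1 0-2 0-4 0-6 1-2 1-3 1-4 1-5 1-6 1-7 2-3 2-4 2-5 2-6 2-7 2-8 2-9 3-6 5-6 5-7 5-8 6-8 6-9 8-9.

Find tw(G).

A width-3 tree decomposition is:
Bags: B1 = {1, 2, 5, 6}  B2 = {1, 2, 5, 7}  B3 = {0, 1, 2, 6}  B4 = {1, 2, 3, 6}  B5 = {2, 5, 6, 8}  B6 = {0, 1, 2, 4}  B7 = {2, 6, 8, 9}
Tree: B1–B2, B1–B3, B1–B4, B1–B5, B3–B6, B5–B7
The largest bag has 4 vertices, giving width 3; this decomposition certifies tw(G) ≤ 3. On the other hand G contains the 4-clique {2, 6, 8, 9}. A clique must lie in a single bag of any decomposition, so no decomposition can have width below 3. Hence tw(G) = 3 exactly.

3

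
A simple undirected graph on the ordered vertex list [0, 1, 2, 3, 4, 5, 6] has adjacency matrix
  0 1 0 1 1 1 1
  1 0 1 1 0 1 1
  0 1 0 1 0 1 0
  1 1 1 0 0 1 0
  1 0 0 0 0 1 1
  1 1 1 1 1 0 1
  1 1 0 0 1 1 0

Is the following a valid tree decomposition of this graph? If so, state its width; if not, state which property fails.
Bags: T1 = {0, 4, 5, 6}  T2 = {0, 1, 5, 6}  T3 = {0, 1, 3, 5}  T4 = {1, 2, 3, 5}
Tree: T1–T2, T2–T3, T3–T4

Checking the three conditions: (i) the bags cover all of {0, 1, 2, 3, 4, 5, 6}; (ii) for each edge, some bag contains both endpoints; (iii) the bags containing any fixed vertex form a subtree. All hold, so the decomposition is valid with width 4 − 1 = 3.

Yes; width 3.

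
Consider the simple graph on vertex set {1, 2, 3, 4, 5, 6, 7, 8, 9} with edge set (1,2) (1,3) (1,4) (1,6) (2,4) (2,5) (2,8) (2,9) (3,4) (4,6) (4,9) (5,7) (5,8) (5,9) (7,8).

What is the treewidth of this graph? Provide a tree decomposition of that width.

The largest bag has 3 vertices, giving width 2; this decomposition certifies tw(G) ≤ 2. Conversely, {2, 5, 8} is a clique of size 3, and the vertices of any clique must share a bag in every tree decomposition; so some bag has ≥ 3 vertices and tw(G) ≥ 2. Hence tw(G) = 2 exactly.

Treewidth 2.
One optimal decomposition is:
Bags: B1 = {2, 4, 9}  B2 = {2, 5, 9}  B3 = {1, 2, 4}  B4 = {2, 5, 8}  B5 = {1, 3, 4}  B6 = {1, 4, 6}  B7 = {5, 7, 8}
Tree: B1–B2, B1–B3, B2–B4, B3–B5, B3–B6, B4–B7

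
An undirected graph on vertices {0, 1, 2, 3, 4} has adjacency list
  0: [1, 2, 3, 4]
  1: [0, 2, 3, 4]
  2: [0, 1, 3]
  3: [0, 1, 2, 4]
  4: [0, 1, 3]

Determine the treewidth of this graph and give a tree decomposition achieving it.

The largest bag has 4 vertices, giving width 3; this decomposition certifies tw(G) ≤ 3. For the lower bound, the 4 vertices {0, 1, 2, 3} are pairwise adjacent, and any tree decomposition puts a clique entirely inside one bag — forcing width ≥ 3. Combining the bounds, tw(G) = 3.

Treewidth 3.
Bags: B1 = {0, 1, 2, 3}  B2 = {0, 1, 3, 4}
Tree: B1–B2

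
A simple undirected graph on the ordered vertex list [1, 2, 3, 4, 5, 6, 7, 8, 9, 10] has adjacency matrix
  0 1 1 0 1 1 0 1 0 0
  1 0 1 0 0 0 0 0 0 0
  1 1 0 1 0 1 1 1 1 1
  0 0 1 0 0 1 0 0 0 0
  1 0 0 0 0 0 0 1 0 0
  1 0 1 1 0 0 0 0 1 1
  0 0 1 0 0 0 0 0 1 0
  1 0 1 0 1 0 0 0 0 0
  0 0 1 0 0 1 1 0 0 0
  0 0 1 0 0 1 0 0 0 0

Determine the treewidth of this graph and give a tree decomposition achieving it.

The largest bag has 3 vertices, giving width 2; this decomposition certifies tw(G) ≤ 2. For the lower bound, the 3 vertices {1, 3, 8} are pairwise adjacent, and any tree decomposition puts a clique entirely inside one bag — forcing width ≥ 2. Hence tw(G) = 2 exactly.

Treewidth 2.
One such decomposition:
Bags: B1 = {1, 2, 3}  B2 = {1, 3, 8}  B3 = {1, 3, 6}  B4 = {3, 4, 6}  B5 = {3, 6, 10}  B6 = {3, 6, 9}  B7 = {3, 7, 9}  B8 = {1, 5, 8}
Tree: B1–B2, B1–B3, B3–B4, B3–B5, B3–B6, B6–B7, B2–B8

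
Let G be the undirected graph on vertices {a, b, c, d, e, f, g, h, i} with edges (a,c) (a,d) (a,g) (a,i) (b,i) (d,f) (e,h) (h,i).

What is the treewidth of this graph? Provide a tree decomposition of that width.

Each bag holds 2 vertices, so the decomposition has width 1, which upper-bounds the treewidth. Since G has at least one edge (e.g. a–i), it is not an edgeless graph, so tw(G) ≥ 1. Combining the bounds, tw(G) = 1.

Treewidth 1.
One such decomposition:
Bags: B1 = {a, i}  B2 = {h, i}  B3 = {b, i}  B4 = {e, h}  B5 = {a, d}  B6 = {a, g}  B7 = {a, c}  B8 = {d, f}
Tree: B1–B2, B2–B3, B2–B4, B1–B5, B5–B6, B6–B7, B5–B8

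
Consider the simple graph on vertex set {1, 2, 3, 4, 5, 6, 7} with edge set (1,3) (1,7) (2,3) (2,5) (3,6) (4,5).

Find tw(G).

A width-1 tree decomposition is:
Bags: B1 = {2, 5}  B2 = {4, 5}  B3 = {2, 3}  B4 = {3, 6}  B5 = {1, 3}  B6 = {1, 7}
Tree: B1–B2, B1–B3, B3–B4, B4–B5, B5–B6
The largest bag has 2 vertices, giving width 1; this decomposition certifies tw(G) ≤ 1. Since G has at least one edge (e.g. 2–5), it is not an edgeless graph, so tw(G) ≥ 1. Combining the bounds, tw(G) = 1.

1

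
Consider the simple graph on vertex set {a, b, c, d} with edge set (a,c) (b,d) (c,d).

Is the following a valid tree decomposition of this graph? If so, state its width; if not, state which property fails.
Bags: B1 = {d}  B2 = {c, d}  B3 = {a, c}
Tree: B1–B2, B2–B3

A tree decomposition must satisfy three properties: every vertex lies in some bag; for every edge, both endpoints lie together in some bag; and for every vertex, the bags containing it form a connected subtree. Here vertex b appears in no bag, so the decomposition is invalid.

No — vertex b appears in no bag.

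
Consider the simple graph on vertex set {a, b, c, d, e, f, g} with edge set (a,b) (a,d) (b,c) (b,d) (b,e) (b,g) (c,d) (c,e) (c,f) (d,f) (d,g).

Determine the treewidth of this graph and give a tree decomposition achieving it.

The largest bag has 3 vertices, giving width 2; this decomposition certifies tw(G) ≤ 2. Conversely, {c, d, f} is a clique of size 3, and the vertices of any clique must share a bag in every tree decomposition; so some bag has ≥ 3 vertices and tw(G) ≥ 2. Combining the bounds, tw(G) = 2.

Treewidth 2.
One such decomposition:
Bags: B1 = {b, c, e}  B2 = {b, c, d}  B3 = {b, d, g}  B4 = {c, d, f}  B5 = {a, b, d}
Tree: B1–B2, B2–B3, B2–B4, B3–B5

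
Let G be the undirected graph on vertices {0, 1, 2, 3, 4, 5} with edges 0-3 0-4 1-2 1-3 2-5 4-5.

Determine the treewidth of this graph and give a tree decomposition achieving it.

Treewidth 2.
One optimal decomposition is:
Bags: B1 = {0, 1, 3}  B2 = {0, 1, 4}  B3 = {1, 4, 5}  B4 = {1, 2, 5}
Tree: B1–B2, B2–B3, B3–B4

The largest bag has 3 vertices, giving width 2; this decomposition certifies tw(G) ≤ 2. For the lower bound, G contains the cycle 1–3–0–4–5–2–1, so G is not a forest; only forests have treewidth ≤ 1, hence tw(G) ≥ 2. Therefore the treewidth is 2.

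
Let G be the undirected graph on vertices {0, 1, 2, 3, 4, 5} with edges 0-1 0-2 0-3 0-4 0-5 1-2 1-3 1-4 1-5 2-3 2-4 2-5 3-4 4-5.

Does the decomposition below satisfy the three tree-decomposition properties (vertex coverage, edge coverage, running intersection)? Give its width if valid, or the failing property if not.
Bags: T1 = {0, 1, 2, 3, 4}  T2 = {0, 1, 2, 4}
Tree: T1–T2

No — vertex 5 appears in no bag.

A tree decomposition must satisfy three properties: every vertex lies in some bag; for every edge, both endpoints lie together in some bag; and for every vertex, the bags containing it form a connected subtree. Here vertex 5 appears in no bag, so the decomposition is invalid.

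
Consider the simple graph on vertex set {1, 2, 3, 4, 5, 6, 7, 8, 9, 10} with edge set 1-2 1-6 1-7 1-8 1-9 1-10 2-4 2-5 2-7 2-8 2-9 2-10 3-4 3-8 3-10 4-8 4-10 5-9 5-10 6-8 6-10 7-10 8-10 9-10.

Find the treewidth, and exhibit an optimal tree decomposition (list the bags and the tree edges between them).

Treewidth 3.
Bags: B1 = {2, 4, 8, 10}  B2 = {1, 2, 8, 10}  B3 = {1, 6, 8, 10}  B4 = {1, 2, 9, 10}  B5 = {3, 4, 8, 10}  B6 = {2, 5, 9, 10}  B7 = {1, 2, 7, 10}
Tree: B1–B2, B2–B3, B2–B4, B1–B5, B4–B6, B2–B7

Each bag holds 4 vertices, so the decomposition has width 3, which upper-bounds the treewidth. On the other hand G contains the 4-clique {1, 2, 8, 10}. A clique must lie in a single bag of any decomposition, so no decomposition can have width below 3. Therefore the treewidth is 3.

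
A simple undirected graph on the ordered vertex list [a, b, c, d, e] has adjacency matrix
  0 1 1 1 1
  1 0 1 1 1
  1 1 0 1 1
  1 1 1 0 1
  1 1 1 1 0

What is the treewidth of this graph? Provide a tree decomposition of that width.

Treewidth 4.
One optimal decomposition is:
Bags: B1 = {a, b, c, d, e}
Tree: (single bag)

With just one bag of size 5, the width is 5 − 1 = 4, so tw(G) ≤ 4. On the other hand G contains the 5-clique {a, b, c, d, e}. A clique must lie in a single bag of any decomposition, so no decomposition can have width below 4. Combining the bounds, tw(G) = 4.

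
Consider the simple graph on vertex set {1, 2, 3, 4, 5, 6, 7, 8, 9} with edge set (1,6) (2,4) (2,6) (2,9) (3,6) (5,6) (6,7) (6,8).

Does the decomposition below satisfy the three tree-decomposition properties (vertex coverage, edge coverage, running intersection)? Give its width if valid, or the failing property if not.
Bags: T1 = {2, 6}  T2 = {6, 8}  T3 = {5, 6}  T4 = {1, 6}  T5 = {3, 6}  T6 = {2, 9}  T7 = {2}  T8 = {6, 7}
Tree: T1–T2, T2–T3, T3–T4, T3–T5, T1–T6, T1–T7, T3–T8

No — vertex 4 appears in no bag.

A tree decomposition must satisfy three properties: every vertex lies in some bag; for every edge, both endpoints lie together in some bag; and for every vertex, the bags containing it form a connected subtree. Here vertex 4 appears in no bag, so the decomposition is invalid.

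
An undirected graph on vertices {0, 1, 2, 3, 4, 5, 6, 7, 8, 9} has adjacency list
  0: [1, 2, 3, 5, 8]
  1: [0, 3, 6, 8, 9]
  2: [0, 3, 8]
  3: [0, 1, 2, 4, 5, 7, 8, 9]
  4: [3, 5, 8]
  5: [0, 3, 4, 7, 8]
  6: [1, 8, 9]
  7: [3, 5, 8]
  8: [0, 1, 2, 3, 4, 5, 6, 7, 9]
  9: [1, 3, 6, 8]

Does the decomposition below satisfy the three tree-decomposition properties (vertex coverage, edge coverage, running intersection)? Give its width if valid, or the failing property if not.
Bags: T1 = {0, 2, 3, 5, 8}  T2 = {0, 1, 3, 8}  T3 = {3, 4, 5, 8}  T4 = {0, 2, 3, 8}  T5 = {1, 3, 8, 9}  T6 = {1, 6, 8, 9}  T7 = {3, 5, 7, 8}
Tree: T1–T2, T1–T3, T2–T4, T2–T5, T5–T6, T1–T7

No — bags containing vertex 2 are not connected in the tree.

A tree decomposition must satisfy three properties: every vertex lies in some bag; for every edge, both endpoints lie together in some bag; and for every vertex, the bags containing it form a connected subtree. Here bags containing vertex 2 are not connected in the tree, so the decomposition is invalid.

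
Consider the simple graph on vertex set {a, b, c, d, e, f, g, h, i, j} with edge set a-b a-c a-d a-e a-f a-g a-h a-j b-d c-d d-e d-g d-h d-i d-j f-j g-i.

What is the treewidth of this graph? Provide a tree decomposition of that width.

Every bag has size at most 3, so the width is 3 − 1 = 2 and tw(G) ≤ 2. For the lower bound, the 3 vertices {a, d, g} are pairwise adjacent, and any tree decomposition puts a clique entirely inside one bag — forcing width ≥ 2. Hence tw(G) = 2 exactly.

Treewidth 2.
Bags: B1 = {a, d, e}  B2 = {a, d, j}  B3 = {a, d, g}  B4 = {a, b, d}  B5 = {a, d, h}  B6 = {a, c, d}  B7 = {a, f, j}  B8 = {d, g, i}
Tree: B1–B2, B1–B3, B2–B4, B2–B5, B3–B6, B2–B7, B3–B8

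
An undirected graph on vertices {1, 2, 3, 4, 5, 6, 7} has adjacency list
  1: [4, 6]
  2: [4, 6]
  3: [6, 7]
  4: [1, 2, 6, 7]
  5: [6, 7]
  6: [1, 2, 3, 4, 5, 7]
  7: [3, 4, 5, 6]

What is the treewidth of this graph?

A width-2 tree decomposition is:
Bags: B1 = {4, 6, 7}  B2 = {5, 6, 7}  B3 = {2, 4, 6}  B4 = {3, 6, 7}  B5 = {1, 4, 6}
Tree: B1–B2, B1–B3, B2–B4, B3–B5
The largest bag has 3 vertices, giving width 2; this decomposition certifies tw(G) ≤ 2. Conversely, {3, 6, 7} is a clique of size 3, and the vertices of any clique must share a bag in every tree decomposition; so some bag has ≥ 3 vertices and tw(G) ≥ 2. Hence tw(G) = 2 exactly.

2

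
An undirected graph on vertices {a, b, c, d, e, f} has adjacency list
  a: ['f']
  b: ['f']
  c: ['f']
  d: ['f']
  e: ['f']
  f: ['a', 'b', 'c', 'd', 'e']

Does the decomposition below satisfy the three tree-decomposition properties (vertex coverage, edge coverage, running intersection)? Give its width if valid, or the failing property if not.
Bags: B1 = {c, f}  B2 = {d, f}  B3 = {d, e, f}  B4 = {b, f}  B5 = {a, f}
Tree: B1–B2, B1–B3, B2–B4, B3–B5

A tree decomposition must satisfy three properties: every vertex lies in some bag; for every edge, both endpoints lie together in some bag; and for every vertex, the bags containing it form a connected subtree. Here bags containing vertex d are not connected in the tree, so the decomposition is invalid.

No — bags containing vertex d are not connected in the tree.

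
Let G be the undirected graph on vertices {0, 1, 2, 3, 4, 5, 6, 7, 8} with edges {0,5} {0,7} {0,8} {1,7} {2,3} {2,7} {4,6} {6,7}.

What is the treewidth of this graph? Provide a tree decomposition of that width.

Treewidth 1.
One optimal decomposition is:
Bags: B1 = {4, 6}  B2 = {6, 7}  B3 = {1, 7}  B4 = {0, 7}  B5 = {2, 7}  B6 = {2, 3}  B7 = {0, 8}  B8 = {0, 5}
Tree: B1–B2, B2–B3, B2–B4, B4–B5, B5–B6, B4–B7, B4–B8

Each bag holds 2 vertices, so the decomposition has width 1, which upper-bounds the treewidth. Since G has at least one edge (e.g. 6–4), it is not an edgeless graph, so tw(G) ≥ 1. The upper and lower bounds meet at 1, so that is the treewidth.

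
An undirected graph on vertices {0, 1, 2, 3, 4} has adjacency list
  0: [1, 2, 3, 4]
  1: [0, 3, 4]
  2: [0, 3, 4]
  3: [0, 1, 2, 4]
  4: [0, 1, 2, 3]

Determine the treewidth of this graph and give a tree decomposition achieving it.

Treewidth 3.
One optimal decomposition is:
Bags: B1 = {0, 1, 3, 4}  B2 = {0, 2, 3, 4}
Tree: B1–B2

The largest bag has 4 vertices, giving width 3; this decomposition certifies tw(G) ≤ 3. Conversely, {0, 1, 3, 4} is a clique of size 4, and the vertices of any clique must share a bag in every tree decomposition; so some bag has ≥ 4 vertices and tw(G) ≥ 3. Hence tw(G) = 3 exactly.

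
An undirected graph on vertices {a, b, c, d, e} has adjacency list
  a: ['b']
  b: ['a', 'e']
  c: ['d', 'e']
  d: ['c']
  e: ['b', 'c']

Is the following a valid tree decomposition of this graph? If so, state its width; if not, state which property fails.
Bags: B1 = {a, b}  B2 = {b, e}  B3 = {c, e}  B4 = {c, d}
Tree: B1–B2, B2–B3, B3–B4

Yes; width 1.

Checking the three conditions: (i) the bags cover all of {a, b, c, d, e}; (ii) for each edge, some bag contains both endpoints; (iii) the bags containing any fixed vertex form a subtree. All hold, so the decomposition is valid with width 2 − 1 = 1.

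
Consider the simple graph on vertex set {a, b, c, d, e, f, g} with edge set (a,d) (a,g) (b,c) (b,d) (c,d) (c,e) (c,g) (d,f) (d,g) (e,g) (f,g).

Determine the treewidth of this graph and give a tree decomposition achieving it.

Treewidth 2.
One optimal decomposition is:
Bags: B1 = {c, d, g}  B2 = {c, e, g}  B3 = {d, f, g}  B4 = {b, c, d}  B5 = {a, d, g}
Tree: B1–B2, B1–B3, B1–B4, B1–B5

Every bag has size at most 3, so the width is 3 − 1 = 2 and tw(G) ≤ 2. Conversely, {d, f, g} is a clique of size 3, and the vertices of any clique must share a bag in every tree decomposition; so some bag has ≥ 3 vertices and tw(G) ≥ 2. Therefore the treewidth is 2.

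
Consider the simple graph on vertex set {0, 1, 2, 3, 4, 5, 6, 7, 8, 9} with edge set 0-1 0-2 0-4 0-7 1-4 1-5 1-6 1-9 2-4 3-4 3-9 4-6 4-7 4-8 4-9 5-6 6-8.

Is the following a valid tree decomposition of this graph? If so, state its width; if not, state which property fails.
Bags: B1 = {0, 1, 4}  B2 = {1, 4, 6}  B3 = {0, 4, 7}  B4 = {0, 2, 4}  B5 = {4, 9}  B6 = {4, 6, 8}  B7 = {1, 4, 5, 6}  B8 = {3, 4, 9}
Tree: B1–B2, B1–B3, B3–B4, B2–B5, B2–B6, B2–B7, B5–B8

No — edge (1,9) lies in no bag.

A tree decomposition must satisfy three properties: every vertex lies in some bag; for every edge, both endpoints lie together in some bag; and for every vertex, the bags containing it form a connected subtree. Here edge (1,9) lies in no bag, so the decomposition is invalid.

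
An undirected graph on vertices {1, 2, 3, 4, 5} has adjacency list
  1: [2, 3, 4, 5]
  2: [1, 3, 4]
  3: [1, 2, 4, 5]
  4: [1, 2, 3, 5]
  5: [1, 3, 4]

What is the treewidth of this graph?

3

A width-3 tree decomposition is:
Bags: B1 = {1, 3, 4, 5}  B2 = {1, 2, 3, 4}
Tree: B1–B2
The largest bag has 4 vertices, giving width 3; this decomposition certifies tw(G) ≤ 3. For the lower bound, the 4 vertices {1, 2, 3, 4} are pairwise adjacent, and any tree decomposition puts a clique entirely inside one bag — forcing width ≥ 3. Therefore the treewidth is 3.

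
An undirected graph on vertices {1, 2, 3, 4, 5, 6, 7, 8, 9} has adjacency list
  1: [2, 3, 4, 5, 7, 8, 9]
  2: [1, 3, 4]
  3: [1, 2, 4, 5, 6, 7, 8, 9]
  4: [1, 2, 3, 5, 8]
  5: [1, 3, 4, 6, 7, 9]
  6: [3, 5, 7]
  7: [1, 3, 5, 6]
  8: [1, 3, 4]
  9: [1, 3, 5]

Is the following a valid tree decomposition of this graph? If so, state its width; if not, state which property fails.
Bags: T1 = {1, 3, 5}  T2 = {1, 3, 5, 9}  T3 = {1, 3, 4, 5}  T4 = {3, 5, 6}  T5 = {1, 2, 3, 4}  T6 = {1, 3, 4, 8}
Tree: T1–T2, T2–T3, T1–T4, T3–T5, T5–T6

A tree decomposition must satisfy three properties: every vertex lies in some bag; for every edge, both endpoints lie together in some bag; and for every vertex, the bags containing it form a connected subtree. Here vertex 7 appears in no bag, so the decomposition is invalid.

No — vertex 7 appears in no bag.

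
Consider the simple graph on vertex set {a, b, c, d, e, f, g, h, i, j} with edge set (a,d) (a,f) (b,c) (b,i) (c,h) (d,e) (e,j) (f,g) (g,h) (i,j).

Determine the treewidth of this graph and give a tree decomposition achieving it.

The largest bag has 3 vertices, giving width 2; this decomposition certifies tw(G) ≤ 2. The edges i–b–c–h–g–f–a–d–e–j–i form a cycle, so G is not a tree and its treewidth is at least 2. Hence tw(G) = 2 exactly.

Treewidth 2.
One such decomposition:
Bags: B1 = {b, c, i}  B2 = {c, h, i}  B3 = {g, h, i}  B4 = {f, g, i}  B5 = {a, f, i}  B6 = {a, d, i}  B7 = {d, e, i}  B8 = {e, i, j}
Tree: B1–B2, B2–B3, B3–B4, B4–B5, B5–B6, B6–B7, B7–B8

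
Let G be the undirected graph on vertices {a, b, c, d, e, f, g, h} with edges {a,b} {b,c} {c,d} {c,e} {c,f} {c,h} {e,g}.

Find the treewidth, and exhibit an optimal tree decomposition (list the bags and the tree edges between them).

Treewidth 1.
One such decomposition:
Bags: B1 = {c, e}  B2 = {b, c}  B3 = {e, g}  B4 = {c, h}  B5 = {c, f}  B6 = {a, b}  B7 = {c, d}
Tree: B1–B2, B1–B3, B1–B4, B4–B5, B2–B6, B2–B7

Each bag holds 2 vertices, so the decomposition has width 1, which upper-bounds the treewidth. Since G has at least one edge (e.g. c–e), it is not an edgeless graph, so tw(G) ≥ 1. Hence tw(G) = 1 exactly.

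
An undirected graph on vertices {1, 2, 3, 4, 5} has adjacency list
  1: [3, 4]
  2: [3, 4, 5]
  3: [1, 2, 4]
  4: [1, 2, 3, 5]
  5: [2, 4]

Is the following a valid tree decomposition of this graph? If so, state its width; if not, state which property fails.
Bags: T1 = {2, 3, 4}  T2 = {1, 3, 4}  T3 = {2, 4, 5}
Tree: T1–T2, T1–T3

Every vertex of G appears in some bag (union = {1, 2, 3, 4, 5}); every edge is covered by a bag; and for each vertex v the set of bags containing v is connected in the bag tree. The decomposition is therefore valid. The largest bag has 3 vertices, so the width is 2.

Yes; width 2.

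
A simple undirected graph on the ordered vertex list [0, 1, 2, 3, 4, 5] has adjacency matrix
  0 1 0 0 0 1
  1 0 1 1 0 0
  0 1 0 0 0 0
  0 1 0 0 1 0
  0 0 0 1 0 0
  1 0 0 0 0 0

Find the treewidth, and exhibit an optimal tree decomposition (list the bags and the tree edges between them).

Treewidth 1.
One optimal decomposition is:
Bags: B1 = {0, 1}  B2 = {1, 2}  B3 = {0, 5}  B4 = {1, 3}  B5 = {3, 4}
Tree: B1–B2, B1–B3, B1–B4, B4–B5

Each bag holds 2 vertices, so the decomposition has width 1, which upper-bounds the treewidth. G has an edge, so its treewidth is at least 1. Therefore the treewidth is 1.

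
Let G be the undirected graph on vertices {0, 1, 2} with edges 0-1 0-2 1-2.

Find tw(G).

A width-2 tree decomposition is:
Bags: B1 = {0, 1, 2}
Tree: (single bag)
A single bag containing all 3 vertices is trivially a valid decomposition of width 2. For the lower bound, the 3 vertices {0, 1, 2} are pairwise adjacent, and any tree decomposition puts a clique entirely inside one bag — forcing width ≥ 2. The upper and lower bounds meet at 2, so that is the treewidth.

2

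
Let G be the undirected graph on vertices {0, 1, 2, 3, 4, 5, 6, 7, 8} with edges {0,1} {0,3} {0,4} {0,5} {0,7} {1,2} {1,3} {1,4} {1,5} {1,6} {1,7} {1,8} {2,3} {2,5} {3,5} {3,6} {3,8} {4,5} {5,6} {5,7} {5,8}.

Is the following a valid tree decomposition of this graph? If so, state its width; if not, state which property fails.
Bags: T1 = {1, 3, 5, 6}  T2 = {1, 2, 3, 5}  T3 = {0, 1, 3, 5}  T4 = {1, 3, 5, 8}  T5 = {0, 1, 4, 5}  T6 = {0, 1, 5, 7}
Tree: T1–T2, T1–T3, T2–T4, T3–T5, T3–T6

Yes; width 3.

Vertex coverage: the bags together contain {0, 1, 2, 3, 4, 5, 6, 7, 8}, the full vertex set. Edge coverage: each edge of G has both endpoints in at least one bag. Running intersection: for every vertex, the bags containing it form a connected subtree. All three properties hold, so this is a valid tree decomposition of width max|bag| − 1 = 3, and hence tw(G) ≤ 3.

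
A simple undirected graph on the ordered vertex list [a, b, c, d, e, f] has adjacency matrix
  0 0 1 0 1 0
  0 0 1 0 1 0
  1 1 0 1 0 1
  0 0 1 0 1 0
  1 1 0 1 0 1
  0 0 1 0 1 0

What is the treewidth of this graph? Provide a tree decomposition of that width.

Treewidth 2.
One such decomposition:
Bags: B1 = {c, e, f}  B2 = {c, d, e}  B3 = {b, c, e}  B4 = {a, c, e}
Tree: B1–B2, B2–B3, B3–B4

Each bag holds 3 vertices, so the decomposition has width 2, which upper-bounds the treewidth. Since f–c–d–e–f is a cycle in G, G is not acyclic. Forests are exactly the graphs of treewidth ≤ 1, so tw(G) ≥ 2. Therefore the treewidth is 2.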